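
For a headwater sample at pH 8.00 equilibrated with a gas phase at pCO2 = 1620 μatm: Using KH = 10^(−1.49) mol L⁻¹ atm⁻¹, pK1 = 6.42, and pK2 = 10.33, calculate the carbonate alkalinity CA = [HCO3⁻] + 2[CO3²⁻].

CA = 2.01 mmol/L

[CO2*] = KH · pCO2 = 10^(−1.49) × 1620×10^-6 = 5.242×10^-5 mol/L
α₀ = 1/(1 + K1/[H⁺] + K1K2/[H⁺]²) = 1/(1 + 10^+1.58 + 10^-0.75) = 0.02551
DIC = [CO2*]/α₀ = 5.242×10^-5 / 0.02551 = 2.055 mmol/L
CA = (α₁ + 2α₂)·DIC = (0.9700 + 2×0.004537) × 2.055 = 2.01 mmol/L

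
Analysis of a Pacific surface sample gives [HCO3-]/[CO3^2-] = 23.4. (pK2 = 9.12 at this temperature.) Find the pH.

From K2 = [H⁺][CO3^2-]/[HCO3-]:  pH = pK2 − log₁₀([HCO3-]/[CO3^2-])
log₁₀(23.4) = +1.369
pH = 9.12 − (+1.369) = 7.75

pH = 7.75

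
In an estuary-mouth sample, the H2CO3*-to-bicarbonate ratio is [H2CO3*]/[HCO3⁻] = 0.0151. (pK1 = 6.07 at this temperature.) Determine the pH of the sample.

pH = 7.89

From K1 = [H⁺][HCO3⁻]/[H2CO3*]:  pH = pK1 − log₁₀([H2CO3*]/[HCO3⁻])
log₁₀(0.0151) = -1.821
pH = 6.07 − (-1.821) = 7.89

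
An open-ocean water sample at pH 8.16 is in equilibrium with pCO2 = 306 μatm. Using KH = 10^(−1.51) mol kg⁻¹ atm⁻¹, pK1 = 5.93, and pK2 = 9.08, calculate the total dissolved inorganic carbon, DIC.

[CO2*] = KH · pCO2 = 10^(−1.51) × 306×10^-6 = 9.456×10^-6 mol/kg
α₀ = 1/(1 + K1/[H⁺] + K1K2/[H⁺]²) = 1/(1 + 10^+2.23 + 10^+1.31) = 0.005229
DIC = [CO2*]/α₀ = 9.456×10^-6 / 0.005229 = 1.81 mmol/kg

DIC = 1.81 mmol/kg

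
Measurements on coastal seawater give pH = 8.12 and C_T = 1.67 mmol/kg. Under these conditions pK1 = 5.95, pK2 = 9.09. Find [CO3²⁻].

[CO3²⁻] = 0.161 mmol/kg

α₂ = 1 / (1 + [H⁺]/K2 + [H⁺]²/(K1K2)) = 1 / (1 + 10^+0.97 + 10^-1.20)
   = 1 / (1 + 9.3325 + 0.063096) = 1/10.396 = 0.09619
[CO3²⁻] = α₂ × DIC = 0.09619 × 1.67 = 0.161 mmol/kg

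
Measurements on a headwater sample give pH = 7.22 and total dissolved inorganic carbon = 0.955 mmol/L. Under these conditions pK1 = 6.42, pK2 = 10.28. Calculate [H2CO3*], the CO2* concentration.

[CO2*] = 0.131 mmol/L

α₀ = 1 / (1 + K1/[H⁺] + K1K2/[H⁺]²) = 1 / (1 + 10^+0.80 + 10^-2.26)
   = 1 / (1 + 6.3096 + 0.0054954) = 1/7.3151 = 0.1367
[CO2*] = α₀ × DIC = 0.1367 × 0.955 = 0.131 mmol/L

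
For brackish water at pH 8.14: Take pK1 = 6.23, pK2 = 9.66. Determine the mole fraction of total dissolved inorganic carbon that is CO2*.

α₀ = 1 / (1 + K1/[H⁺] + K1K2/[H⁺]²) = 1 / (1 + 10^+1.91 + 10^+0.39)
   = 1 / (1 + 81.283 + 2.4547) = 1/84.738 = 0.01180

α₀ = 0.0118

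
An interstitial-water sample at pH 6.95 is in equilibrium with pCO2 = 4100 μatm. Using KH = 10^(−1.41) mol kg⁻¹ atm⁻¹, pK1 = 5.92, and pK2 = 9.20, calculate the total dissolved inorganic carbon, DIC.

DIC = 1.88 mmol/kg

[CO2*] = KH · pCO2 = 10^(−1.41) × 4100×10^-6 = 1.595×10^-4 mol/kg
α₀ = 1/(1 + K1/[H⁺] + K1K2/[H⁺]²) = 1/(1 + 10^+1.03 + 10^-1.22) = 0.08492
DIC = [CO2*]/α₀ = 1.595×10^-4 / 0.08492 = 1.88 mmol/kg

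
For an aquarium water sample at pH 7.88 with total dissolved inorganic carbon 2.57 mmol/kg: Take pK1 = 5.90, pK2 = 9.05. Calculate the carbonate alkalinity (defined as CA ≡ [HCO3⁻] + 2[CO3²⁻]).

CA = [HCO3⁻] + 2[CO3²⁻] = (α₁ + 2α₂)·DIC
At pH 7.88: [H⁺]/K1 = 10^-1.98 = 0.010471, K2/[H⁺] = 10^-1.17 = 0.067608
α₁ = 1/(1 + 0.010471 + 0.067608) = 1/1.0781 = 0.9276; α₂ = α₁·K2/[H⁺] = 0.06271
α₁ + 2α₂ = 1.0530
CA = 1.0530 × 2.57 = 2.71 mmol/kg

CA = 2.71 mmol/kg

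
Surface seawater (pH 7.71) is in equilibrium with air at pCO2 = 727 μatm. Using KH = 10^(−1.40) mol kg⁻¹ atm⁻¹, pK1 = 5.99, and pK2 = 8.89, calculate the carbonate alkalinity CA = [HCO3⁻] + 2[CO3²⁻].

[CO2*] = KH · pCO2 = 10^(−1.40) × 727×10^-6 = 2.894×10^-5 mol/kg
α₀ = 1/(1 + K1/[H⁺] + K1K2/[H⁺]²) = 1/(1 + 10^+1.72 + 10^+0.54) = 0.01756
DIC = [CO2*]/α₀ = 2.894×10^-5 / 0.01756 = 1.648 mmol/kg
CA = (α₁ + 2α₂)·DIC = (0.9216 + 2×0.06089) × 1.648 = 1.72 mmol/kg

CA = 1.72 mmol/kg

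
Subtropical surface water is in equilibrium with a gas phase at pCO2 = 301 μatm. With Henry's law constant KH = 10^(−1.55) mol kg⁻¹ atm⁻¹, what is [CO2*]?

[CO2*] = 8.48 μmol/kg

KH = 10^(−1.55) = 2.818×10^-2 mol kg⁻¹ atm⁻¹
[CO2*] = KH · pCO2 = 2.818×10^-2 × 301×10^-6 atm = 8.48×10^-6 mol/kg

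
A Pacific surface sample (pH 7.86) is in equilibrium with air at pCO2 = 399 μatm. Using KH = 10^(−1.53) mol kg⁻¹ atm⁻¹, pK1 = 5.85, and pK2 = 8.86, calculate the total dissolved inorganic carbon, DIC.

[CO2*] = KH · pCO2 = 10^(−1.53) × 399×10^-6 = 1.178×10^-5 mol/kg
α₀ = 1/(1 + K1/[H⁺] + K1K2/[H⁺]²) = 1/(1 + 10^+2.01 + 10^+1.01) = 0.008806
DIC = [CO2*]/α₀ = 1.178×10^-5 / 0.008806 = 1.34 mmol/kg

DIC = 1.34 mmol/kg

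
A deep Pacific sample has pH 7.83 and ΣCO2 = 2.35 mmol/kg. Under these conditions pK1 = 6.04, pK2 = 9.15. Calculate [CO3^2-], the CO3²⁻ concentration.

α₂ = 1 / (1 + [H⁺]/K2 + [H⁺]²/(K1K2)) = 1 / (1 + 10^+1.32 + 10^-0.47)
   = 1 / (1 + 20.893 + 0.33884) = 1/22.232 = 0.04498
[CO3²⁻] = α₂ × DIC = 0.04498 × 2.35 = 0.106 mmol/kg

[CO3²⁻] = 0.106 mmol/kg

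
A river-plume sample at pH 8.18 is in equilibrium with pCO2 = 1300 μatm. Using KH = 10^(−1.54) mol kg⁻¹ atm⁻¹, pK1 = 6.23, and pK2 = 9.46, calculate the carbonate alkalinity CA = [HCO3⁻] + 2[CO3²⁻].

CA = 3.69 mmol/kg

[CO2*] = KH · pCO2 = 10^(−1.54) × 1300×10^-6 = 3.749×10^-5 mol/kg
α₀ = 1/(1 + K1/[H⁺] + K1K2/[H⁺]²) = 1/(1 + 10^+1.95 + 10^+0.67) = 0.01055
DIC = [CO2*]/α₀ = 3.749×10^-5 / 0.01055 = 3.554 mmol/kg
CA = (α₁ + 2α₂)·DIC = (0.9401 + 2×0.04934) × 3.554 = 3.69 mmol/kg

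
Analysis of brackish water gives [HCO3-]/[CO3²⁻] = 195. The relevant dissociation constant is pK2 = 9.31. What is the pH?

From K2 = [H⁺][CO3²⁻]/[HCO3-]:  pH = pK2 − log₁₀([HCO3-]/[CO3²⁻])
log₁₀(195) = +2.290
pH = 9.31 − (+2.290) = 7.02

pH = 7.02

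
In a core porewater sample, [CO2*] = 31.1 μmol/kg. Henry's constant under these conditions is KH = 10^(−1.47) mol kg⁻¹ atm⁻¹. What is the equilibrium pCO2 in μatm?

pCO2 = 918 μatm

KH = 10^(−1.47) = 3.388×10^-2 mol kg⁻¹ atm⁻¹
pCO2 = [CO2*]/KH = 31.1×10^-6 / 3.388×10^-2 = 9.18×10^-4 atm = 918 μatm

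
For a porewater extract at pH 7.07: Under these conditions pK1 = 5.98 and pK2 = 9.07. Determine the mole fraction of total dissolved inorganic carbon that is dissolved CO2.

α₀ = 1 / (1 + K1/[H⁺] + K1K2/[H⁺]²) = 1 / (1 + 10^+1.09 + 10^-0.91)
   = 1 / (1 + 12.303 + 0.12303) = 1/13.426 = 0.07448

α₀ = 0.0745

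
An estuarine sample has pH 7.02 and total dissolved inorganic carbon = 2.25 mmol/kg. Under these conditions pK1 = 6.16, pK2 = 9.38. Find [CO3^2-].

[CO3²⁻] = 8.60 μmol/kg

α₂ = 1 / (1 + [H⁺]/K2 + [H⁺]²/(K1K2)) = 1 / (1 + 10^+2.36 + 10^+1.50)
   = 1 / (1 + 229.09 + 31.623) = 1/261.71 = 0.003821
[CO3²⁻] = α₂ × DIC = 0.003821 × 2.25 = 0.00860 mmol/kg = 8.60 μmol/kg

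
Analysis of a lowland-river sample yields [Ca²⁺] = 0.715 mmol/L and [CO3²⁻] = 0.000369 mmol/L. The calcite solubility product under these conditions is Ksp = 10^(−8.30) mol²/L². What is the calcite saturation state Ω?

Ω = 0.0526

Ksp = 10^(−8.30) = 5.012×10^-9
Ω = [Ca²⁺][CO3²⁻]/Ksp = (0.715×10^-3)(0.000369×10^-3) / 5.012×10^-9 = 0.0526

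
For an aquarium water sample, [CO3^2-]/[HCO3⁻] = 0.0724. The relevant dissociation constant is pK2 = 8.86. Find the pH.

From K2 = [H⁺][CO3^2-]/[HCO3⁻]:  pH = pK2 + log₁₀([CO3^2-]/[HCO3⁻])
log₁₀(0.0724) = -1.140
pH = 8.86 + (-1.140) = 7.72

pH = 7.72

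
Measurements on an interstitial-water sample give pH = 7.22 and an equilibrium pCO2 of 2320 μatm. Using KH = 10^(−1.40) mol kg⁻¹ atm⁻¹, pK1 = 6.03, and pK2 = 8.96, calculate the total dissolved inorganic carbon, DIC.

DIC = 1.55 mmol/kg

[CO2*] = KH · pCO2 = 10^(−1.40) × 2320×10^-6 = 9.236×10^-5 mol/kg
α₀ = 1/(1 + K1/[H⁺] + K1K2/[H⁺]²) = 1/(1 + 10^+1.19 + 10^-0.55) = 0.05963
DIC = [CO2*]/α₀ = 9.236×10^-5 / 0.05963 = 1.55 mmol/kg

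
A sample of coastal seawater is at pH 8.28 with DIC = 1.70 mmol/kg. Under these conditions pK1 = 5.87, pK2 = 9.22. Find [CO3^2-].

[CO3²⁻] = 0.174 mmol/kg

α₂ = 1 / (1 + [H⁺]/K2 + [H⁺]²/(K1K2)) = 1 / (1 + 10^+0.94 + 10^-1.47)
   = 1 / (1 + 8.7096 + 0.033884) = 1/9.7435 = 0.1026
[CO3²⁻] = α₂ × DIC = 0.1026 × 1.70 = 0.174 mmol/kg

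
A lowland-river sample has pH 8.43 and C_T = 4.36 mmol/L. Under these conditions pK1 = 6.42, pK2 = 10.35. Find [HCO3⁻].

[HCO3⁻] = 4.27 mmol/L

α₁ = 1 / (1 + [H⁺]/K1 + K2/[H⁺]) = 1 / (1 + 10^-2.01 + 10^-1.92)
   = 1 / (1 + 0.0097724 + 0.012023) = 1/1.0218 = 0.9787
[HCO3⁻] = α₁ × DIC = 0.9787 × 4.36 = 4.27 mmol/L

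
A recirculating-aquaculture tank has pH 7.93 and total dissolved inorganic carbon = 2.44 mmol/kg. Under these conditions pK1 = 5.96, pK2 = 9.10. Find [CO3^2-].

[CO3²⁻] = 0.153 mmol/kg

α₂ = 1 / (1 + [H⁺]/K2 + [H⁺]²/(K1K2)) = 1 / (1 + 10^+1.17 + 10^-0.80)
   = 1 / (1 + 14.791 + 0.15849) = 1/15.950 = 0.06270
[CO3²⁻] = α₂ × DIC = 0.06270 × 2.44 = 0.153 mmol/kg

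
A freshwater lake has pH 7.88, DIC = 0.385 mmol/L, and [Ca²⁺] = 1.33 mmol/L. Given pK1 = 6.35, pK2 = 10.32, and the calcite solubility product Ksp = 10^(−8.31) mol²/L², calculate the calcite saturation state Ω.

α₂ = 1 / (1 + [H⁺]/K2 + [H⁺]²/(K1K2)) = 1 / (1 + 10^+2.44 + 10^+0.91)
   = 1 / (1 + 275.42 + 8.1283) = 1/284.55 = 0.003514
[CO3²⁻] = α₂ × DIC = 0.003514 × 0.385 = 0.001353 mmol/L = 1.353 μmol/L
Ksp = 10^(−8.31) = 4.898×10^-9
Ω = [Ca²⁺][CO3²⁻]/Ksp = (1.33×10^-3)(1.353×10^-6) / 4.898×10^-9 = 0.367

Ω = 0.367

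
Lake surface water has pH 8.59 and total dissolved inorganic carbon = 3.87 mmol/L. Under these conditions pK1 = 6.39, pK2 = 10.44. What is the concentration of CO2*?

α₀ = 1 / (1 + K1/[H⁺] + K1K2/[H⁺]²) = 1 / (1 + 10^+2.20 + 10^+0.35)
   = 1 / (1 + 158.49 + 2.2387) = 1/161.73 = 0.006183
[CO2*] = α₀ × DIC = 0.006183 × 3.87 = 0.0239 mmol/L

[CO2*] = 0.0239 mmol/L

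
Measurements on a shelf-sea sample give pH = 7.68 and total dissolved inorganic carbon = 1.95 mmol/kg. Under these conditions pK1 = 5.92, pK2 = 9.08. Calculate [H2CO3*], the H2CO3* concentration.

α₀ = 1 / (1 + K1/[H⁺] + K1K2/[H⁺]²) = 1 / (1 + 10^+1.76 + 10^+0.36)
   = 1 / (1 + 57.544 + 2.2909) = 1/60.835 = 0.01644
[CO2*] = α₀ × DIC = 0.01644 × 1.95 = 0.0321 mmol/kg

[CO2*] = 0.0321 mmol/kg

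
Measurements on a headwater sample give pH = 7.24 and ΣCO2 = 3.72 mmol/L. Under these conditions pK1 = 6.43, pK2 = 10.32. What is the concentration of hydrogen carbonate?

α₁ = 1 / (1 + [H⁺]/K1 + K2/[H⁺]) = 1 / (1 + 10^-0.81 + 10^-3.08)
   = 1 / (1 + 0.15488 + 0.00083176) = 1/1.1557 = 0.8653
[HCO3⁻] = α₁ × DIC = 0.8653 × 3.72 = 3.22 mmol/L

[HCO3⁻] = 3.22 mmol/L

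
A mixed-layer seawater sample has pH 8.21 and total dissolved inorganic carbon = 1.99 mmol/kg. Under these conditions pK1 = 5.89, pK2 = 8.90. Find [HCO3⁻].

[HCO3⁻] = 1.65 mmol/kg

α₁ = 1 / (1 + [H⁺]/K1 + K2/[H⁺]) = 1 / (1 + 10^-2.32 + 10^-0.69)
   = 1 / (1 + 0.0047863 + 0.20417) = 1/1.2090 = 0.8272
[HCO3⁻] = α₁ × DIC = 0.8272 × 1.99 = 1.65 mmol/kg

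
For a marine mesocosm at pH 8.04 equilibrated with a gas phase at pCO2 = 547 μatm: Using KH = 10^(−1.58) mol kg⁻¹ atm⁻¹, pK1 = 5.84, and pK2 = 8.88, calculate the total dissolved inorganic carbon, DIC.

DIC = 2.62 mmol/kg

[CO2*] = KH · pCO2 = 10^(−1.58) × 547×10^-6 = 1.439×10^-5 mol/kg
α₀ = 1/(1 + K1/[H⁺] + K1K2/[H⁺]²) = 1/(1 + 10^+2.20 + 10^+1.36) = 0.005483
DIC = [CO2*]/α₀ = 1.439×10^-5 / 0.005483 = 2.62 mmol/kg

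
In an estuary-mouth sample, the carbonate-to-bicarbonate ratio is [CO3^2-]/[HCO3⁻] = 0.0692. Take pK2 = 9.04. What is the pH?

pH = 7.88

From K2 = [H⁺][CO3^2-]/[HCO3⁻]:  pH = pK2 + log₁₀([CO3^2-]/[HCO3⁻])
log₁₀(0.0692) = -1.160
pH = 9.04 + (-1.160) = 7.88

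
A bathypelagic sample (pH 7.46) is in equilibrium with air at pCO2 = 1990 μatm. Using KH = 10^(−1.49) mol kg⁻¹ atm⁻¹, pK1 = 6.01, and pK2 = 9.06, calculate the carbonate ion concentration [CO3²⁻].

[CO2*] = KH · pCO2 = 10^(−1.49) × 1990×10^-6 = 6.440×10^-5 mol/kg
α₀ = 1/(1 + K1/[H⁺] + K1K2/[H⁺]²) = 1/(1 + 10^+1.45 + 10^-0.15) = 0.03345
DIC = [CO2*]/α₀ = 6.440×10^-5 / 0.03345 = 1.925 mmol/kg
[CO3²⁻] = α₂·DIC; α₂ = 0.02368, so [CO3²⁻] = 0.02368 × 1.925 = 0.0456 mmol/kg

[CO3²⁻] = 0.0456 mmol/kg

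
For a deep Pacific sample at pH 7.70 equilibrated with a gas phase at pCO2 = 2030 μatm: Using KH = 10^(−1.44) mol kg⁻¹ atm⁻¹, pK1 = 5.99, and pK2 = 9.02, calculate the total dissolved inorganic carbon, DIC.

DIC = 4.03 mmol/kg

[CO2*] = KH · pCO2 = 10^(−1.44) × 2030×10^-6 = 7.370×10^-5 mol/kg
α₀ = 1/(1 + K1/[H⁺] + K1K2/[H⁺]²) = 1/(1 + 10^+1.71 + 10^+0.39) = 0.01827
DIC = [CO2*]/α₀ = 7.370×10^-5 / 0.01827 = 4.03 mmol/kg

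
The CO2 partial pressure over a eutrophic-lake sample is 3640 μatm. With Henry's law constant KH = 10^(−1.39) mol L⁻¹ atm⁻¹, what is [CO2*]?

KH = 10^(−1.39) = 4.074×10^-2 mol L⁻¹ atm⁻¹
[CO2*] = KH · pCO2 = 4.074×10^-2 × 3640×10^-6 atm = 1.48×10^-4 mol/L

[CO2*] = 148 μmol/L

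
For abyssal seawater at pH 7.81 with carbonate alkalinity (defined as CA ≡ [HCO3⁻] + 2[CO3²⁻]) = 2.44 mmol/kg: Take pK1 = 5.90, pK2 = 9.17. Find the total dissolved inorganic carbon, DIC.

DIC = 2.37 mmol/kg

CA = [HCO3⁻] + 2[CO3²⁻] = (α₁ + 2α₂)·DIC
At pH 7.81: [H⁺]/K1 = 10^-1.91 = 0.012303, K2/[H⁺] = 10^-1.36 = 0.043652
α₁ = 1/(1 + 0.012303 + 0.043652) = 1/1.0560 = 0.9470; α₂ = α₁·K2/[H⁺] = 0.04134
α₁ + 2α₂ = 1.0297
DIC = CA / (α₁ + 2α₂) = 2.44 / 1.0297 = 2.37 mmol/kg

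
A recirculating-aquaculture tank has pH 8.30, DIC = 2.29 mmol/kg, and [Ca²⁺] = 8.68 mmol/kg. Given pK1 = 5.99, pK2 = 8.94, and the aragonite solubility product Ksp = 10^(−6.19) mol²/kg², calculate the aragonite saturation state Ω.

Ω = 5.72

α₂ = 1 / (1 + [H⁺]/K2 + [H⁺]²/(K1K2)) = 1 / (1 + 10^+0.64 + 10^-1.67)
   = 1 / (1 + 4.3652 + 0.021380) = 1/5.3865 = 0.1856
[CO3²⁻] = α₂ × DIC = 0.1856 × 2.29 = 0.4251 mmol/kg
Ksp = 10^(−6.19) = 6.457×10^-7
Ω = [Ca²⁺][CO3²⁻]/Ksp = (8.68×10^-3)(4.251×10^-4) / 6.457×10^-7 = 5.72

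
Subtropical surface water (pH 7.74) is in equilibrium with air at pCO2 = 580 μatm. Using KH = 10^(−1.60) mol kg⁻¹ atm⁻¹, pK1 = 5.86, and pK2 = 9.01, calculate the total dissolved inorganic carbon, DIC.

[CO2*] = KH · pCO2 = 10^(−1.60) × 580×10^-6 = 1.457×10^-5 mol/kg
α₀ = 1/(1 + K1/[H⁺] + K1K2/[H⁺]²) = 1/(1 + 10^+1.88 + 10^+0.61) = 0.01236
DIC = [CO2*]/α₀ = 1.457×10^-5 / 0.01236 = 1.18 mmol/kg

DIC = 1.18 mmol/kg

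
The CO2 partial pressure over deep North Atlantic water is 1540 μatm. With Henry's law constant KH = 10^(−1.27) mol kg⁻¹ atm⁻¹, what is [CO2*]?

KH = 10^(−1.27) = 5.370×10^-2 mol kg⁻¹ atm⁻¹
[CO2*] = KH · pCO2 = 5.370×10^-2 × 1540×10^-6 atm = 8.27×10^-5 mol/kg

[CO2*] = 82.7 μmol/kg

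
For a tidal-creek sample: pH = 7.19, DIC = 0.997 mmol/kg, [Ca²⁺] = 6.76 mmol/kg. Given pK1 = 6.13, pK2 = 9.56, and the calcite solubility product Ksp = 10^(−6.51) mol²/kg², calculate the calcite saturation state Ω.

Ω = 0.0852

α₂ = 1 / (1 + [H⁺]/K2 + [H⁺]²/(K1K2)) = 1 / (1 + 10^+2.37 + 10^+1.31)
   = 1 / (1 + 234.42 + 20.417) = 1/255.84 = 0.003909
[CO3²⁻] = α₂ × DIC = 0.003909 × 0.997 = 0.003897 mmol/kg = 3.897 μmol/kg
Ksp = 10^(−6.51) = 3.090×10^-7
Ω = [Ca²⁺][CO3²⁻]/Ksp = (6.76×10^-3)(3.897×10^-6) / 3.090×10^-7 = 0.0852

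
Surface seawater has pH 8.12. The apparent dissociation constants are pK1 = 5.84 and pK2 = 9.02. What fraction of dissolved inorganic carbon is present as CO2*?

α₀ = 1 / (1 + K1/[H⁺] + K1K2/[H⁺]²) = 1 / (1 + 10^+2.28 + 10^+1.38)
   = 1 / (1 + 190.55 + 23.988) = 1/215.53 = 0.004640

α₀ = 0.00464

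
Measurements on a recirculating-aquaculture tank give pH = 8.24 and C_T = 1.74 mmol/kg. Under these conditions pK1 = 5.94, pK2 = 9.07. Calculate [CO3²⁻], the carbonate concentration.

[CO3²⁻] = 0.223 mmol/kg

α₂ = 1 / (1 + [H⁺]/K2 + [H⁺]²/(K1K2)) = 1 / (1 + 10^+0.83 + 10^-1.47)
   = 1 / (1 + 6.7608 + 0.033884) = 1/7.7947 = 0.1283
[CO3²⁻] = α₂ × DIC = 0.1283 × 1.74 = 0.223 mmol/kg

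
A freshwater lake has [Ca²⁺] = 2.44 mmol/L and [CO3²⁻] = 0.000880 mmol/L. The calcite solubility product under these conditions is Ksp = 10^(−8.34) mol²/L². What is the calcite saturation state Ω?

Ksp = 10^(−8.34) = 4.571×10^-9
Ω = [Ca²⁺][CO3²⁻]/Ksp = (2.44×10^-3)(0.000880×10^-3) / 4.571×10^-9 = 0.470

Ω = 0.470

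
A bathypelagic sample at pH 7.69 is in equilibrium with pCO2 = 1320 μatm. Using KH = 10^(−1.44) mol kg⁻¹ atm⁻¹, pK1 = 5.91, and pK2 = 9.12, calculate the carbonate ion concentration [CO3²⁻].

[CO3²⁻] = 0.107 mmol/kg

[CO2*] = KH · pCO2 = 10^(−1.44) × 1320×10^-6 = 4.793×10^-5 mol/kg
α₀ = 1/(1 + K1/[H⁺] + K1K2/[H⁺]²) = 1/(1 + 10^+1.78 + 10^+0.35) = 0.01575
DIC = [CO2*]/α₀ = 4.793×10^-5 / 0.01575 = 3.043 mmol/kg
[CO3²⁻] = α₂·DIC; α₂ = 0.03526, so [CO3²⁻] = 0.03526 × 3.043 = 0.107 mmol/kg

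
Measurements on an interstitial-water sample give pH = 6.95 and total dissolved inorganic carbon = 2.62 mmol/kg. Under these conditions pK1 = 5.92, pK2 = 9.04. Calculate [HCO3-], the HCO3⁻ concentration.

α₁ = 1 / (1 + [H⁺]/K1 + K2/[H⁺]) = 1 / (1 + 10^-1.03 + 10^-2.09)
   = 1 / (1 + 0.093325 + 0.0081283) = 1/1.1015 = 0.9079
[HCO3⁻] = α₁ × DIC = 0.9079 × 2.62 = 2.38 mmol/kg

[HCO3⁻] = 2.38 mmol/kg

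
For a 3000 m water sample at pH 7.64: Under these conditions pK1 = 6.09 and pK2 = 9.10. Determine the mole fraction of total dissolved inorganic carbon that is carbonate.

α₂ = 0.0326

α₂ = 1 / (1 + [H⁺]/K2 + [H⁺]²/(K1K2)) = 1 / (1 + 10^+1.46 + 10^-0.09)
   = 1 / (1 + 28.840 + 0.81283) = 1/30.653 = 0.03262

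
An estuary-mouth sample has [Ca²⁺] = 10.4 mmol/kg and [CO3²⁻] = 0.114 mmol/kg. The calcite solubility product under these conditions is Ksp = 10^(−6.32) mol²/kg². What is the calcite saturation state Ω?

Ksp = 10^(−6.32) = 4.786×10^-7
Ω = [Ca²⁺][CO3²⁻]/Ksp = (10.4×10^-3)(0.114×10^-3) / 4.786×10^-7 = 2.48

Ω = 2.48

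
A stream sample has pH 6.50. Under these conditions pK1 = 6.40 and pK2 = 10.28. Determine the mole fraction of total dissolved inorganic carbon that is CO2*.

α₀ = 0.443

α₀ = 1 / (1 + K1/[H⁺] + K1K2/[H⁺]²) = 1 / (1 + 10^+0.10 + 10^-3.68)
   = 1 / (1 + 1.2589 + 0.00020893) = 1/2.2591 = 0.4426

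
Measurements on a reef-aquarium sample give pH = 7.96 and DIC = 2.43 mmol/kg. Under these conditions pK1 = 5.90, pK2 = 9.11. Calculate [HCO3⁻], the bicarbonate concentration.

[HCO3⁻] = 2.25 mmol/kg

α₁ = 1 / (1 + [H⁺]/K1 + K2/[H⁺]) = 1 / (1 + 10^-2.06 + 10^-1.15)
   = 1 / (1 + 0.0087096 + 0.070795) = 1/1.0795 = 0.9264
[HCO3⁻] = α₁ × DIC = 0.9264 × 2.43 = 2.25 mmol/kg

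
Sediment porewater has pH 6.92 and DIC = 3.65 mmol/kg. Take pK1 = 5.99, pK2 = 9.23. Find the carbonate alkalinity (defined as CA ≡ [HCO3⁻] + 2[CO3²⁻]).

CA = 3.28 mmol/kg

CA = [HCO3⁻] + 2[CO3²⁻] = (α₁ + 2α₂)·DIC
At pH 6.92: [H⁺]/K1 = 10^-0.93 = 0.11749, K2/[H⁺] = 10^-2.31 = 0.0048978
α₁ = 1/(1 + 0.11749 + 0.0048978) = 1/1.1224 = 0.8910; α₂ = α₁·K2/[H⁺] = 0.004364
α₁ + 2α₂ = 0.8997
CA = 0.8997 × 3.65 = 3.28 mmol/kg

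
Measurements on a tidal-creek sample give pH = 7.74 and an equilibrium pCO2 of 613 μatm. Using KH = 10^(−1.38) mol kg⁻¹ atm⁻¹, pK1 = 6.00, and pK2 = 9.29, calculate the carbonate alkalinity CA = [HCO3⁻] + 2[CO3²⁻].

[CO2*] = KH · pCO2 = 10^(−1.38) × 613×10^-6 = 2.555×10^-5 mol/kg
α₀ = 1/(1 + K1/[H⁺] + K1K2/[H⁺]²) = 1/(1 + 10^+1.74 + 10^+0.19) = 0.01739
DIC = [CO2*]/α₀ = 2.555×10^-5 / 0.01739 = 1.469 mmol/kg
CA = (α₁ + 2α₂)·DIC = (0.9557 + 2×0.02693) × 1.469 = 1.48 mmol/kg

CA = 1.48 mmol/kg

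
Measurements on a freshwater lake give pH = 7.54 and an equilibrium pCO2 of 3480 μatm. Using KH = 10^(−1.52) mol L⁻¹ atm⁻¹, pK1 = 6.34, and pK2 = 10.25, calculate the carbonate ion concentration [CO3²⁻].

[CO3²⁻] = 3.25 μmol/L

[CO2*] = KH · pCO2 = 10^(−1.52) × 3480×10^-6 = 1.051×10^-4 mol/L
α₀ = 1/(1 + K1/[H⁺] + K1K2/[H⁺]²) = 1/(1 + 10^+1.20 + 10^-1.51) = 0.05924
DIC = [CO2*]/α₀ = 1.051×10^-4 / 0.05924 = 1.774 mmol/L
[CO3²⁻] = α₂·DIC; α₂ = 0.001831, so [CO3²⁻] = 0.001831 × 1.774 = 0.00325 mmol/L = 3.25 μmol/L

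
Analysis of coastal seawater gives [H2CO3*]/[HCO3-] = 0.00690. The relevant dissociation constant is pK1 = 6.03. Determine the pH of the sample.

pH = 8.19

From K1 = [H⁺][HCO3-]/[H2CO3*]:  pH = pK1 − log₁₀([H2CO3*]/[HCO3-])
log₁₀(0.00690) = -2.161
pH = 6.03 − (-2.161) = 8.19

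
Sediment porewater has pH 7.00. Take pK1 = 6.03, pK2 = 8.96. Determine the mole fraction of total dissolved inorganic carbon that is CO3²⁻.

α₂ = 1 / (1 + [H⁺]/K2 + [H⁺]²/(K1K2)) = 1 / (1 + 10^+1.96 + 10^+0.99)
   = 1 / (1 + 91.201 + 9.7724) = 1/101.97 = 0.009806

α₂ = 0.00981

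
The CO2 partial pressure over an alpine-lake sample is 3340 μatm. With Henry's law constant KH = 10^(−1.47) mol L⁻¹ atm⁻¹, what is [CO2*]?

[CO2*] = 113 μmol/L

KH = 10^(−1.47) = 3.388×10^-2 mol L⁻¹ atm⁻¹
[CO2*] = KH · pCO2 = 3.388×10^-2 × 3340×10^-6 atm = 1.13×10^-4 mol/L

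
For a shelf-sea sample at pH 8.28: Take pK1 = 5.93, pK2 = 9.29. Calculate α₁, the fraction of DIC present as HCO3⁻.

α₁ = 0.907

α₁ = 1 / (1 + [H⁺]/K1 + K2/[H⁺]) = 1 / (1 + 10^-2.35 + 10^-1.01)
   = 1 / (1 + 0.0044668 + 0.097724) = 1/1.1022 = 0.9073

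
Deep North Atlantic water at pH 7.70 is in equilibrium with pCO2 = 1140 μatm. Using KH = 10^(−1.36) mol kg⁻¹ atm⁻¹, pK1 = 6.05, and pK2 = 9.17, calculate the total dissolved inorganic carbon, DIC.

DIC = 2.35 mmol/kg

[CO2*] = KH · pCO2 = 10^(−1.36) × 1140×10^-6 = 4.976×10^-5 mol/kg
α₀ = 1/(1 + K1/[H⁺] + K1K2/[H⁺]²) = 1/(1 + 10^+1.65 + 10^+0.18) = 0.02119
DIC = [CO2*]/α₀ = 4.976×10^-5 / 0.02119 = 2.35 mmol/kg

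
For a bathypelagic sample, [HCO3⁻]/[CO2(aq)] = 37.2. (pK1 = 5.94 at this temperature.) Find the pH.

From K1 = [H⁺][HCO3⁻]/[CO2(aq)]:  pH = pK1 + log₁₀([HCO3⁻]/[CO2(aq)])
log₁₀(37.2) = +1.571
pH = 5.94 + (+1.571) = 7.51

pH = 7.51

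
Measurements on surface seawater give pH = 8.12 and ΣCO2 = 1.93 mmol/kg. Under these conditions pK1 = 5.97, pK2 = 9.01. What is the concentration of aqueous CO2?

α₀ = 1 / (1 + K1/[H⁺] + K1K2/[H⁺]²) = 1 / (1 + 10^+2.15 + 10^+1.26)
   = 1 / (1 + 141.25 + 18.197) = 1/160.45 = 0.006232
[CO2*] = α₀ × DIC = 0.006232 × 1.93 = 0.0120 mmol/kg = 12.0 μmol/kg

[CO2*] = 12.0 μmol/kg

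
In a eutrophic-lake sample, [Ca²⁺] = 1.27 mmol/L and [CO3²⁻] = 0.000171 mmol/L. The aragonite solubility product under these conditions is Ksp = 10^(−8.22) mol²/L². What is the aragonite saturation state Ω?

Ω = 0.0360

Ksp = 10^(−8.22) = 6.026×10^-9
Ω = [Ca²⁺][CO3²⁻]/Ksp = (1.27×10^-3)(0.000171×10^-3) / 6.026×10^-9 = 0.0360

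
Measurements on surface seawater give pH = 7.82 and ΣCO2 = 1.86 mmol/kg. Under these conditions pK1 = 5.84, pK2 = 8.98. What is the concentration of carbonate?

[CO3²⁻] = 0.119 mmol/kg

α₂ = 1 / (1 + [H⁺]/K2 + [H⁺]²/(K1K2)) = 1 / (1 + 10^+1.16 + 10^-0.82)
   = 1 / (1 + 14.454 + 0.15136) = 1/15.606 = 0.06408
[CO3²⁻] = α₂ × DIC = 0.06408 × 1.86 = 0.119 mmol/kg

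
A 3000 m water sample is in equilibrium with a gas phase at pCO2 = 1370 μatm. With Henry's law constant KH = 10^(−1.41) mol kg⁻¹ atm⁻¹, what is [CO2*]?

[CO2*] = 53.3 μmol/kg

KH = 10^(−1.41) = 3.890×10^-2 mol kg⁻¹ atm⁻¹
[CO2*] = KH · pCO2 = 3.890×10^-2 × 1370×10^-6 atm = 5.33×10^-5 mol/kg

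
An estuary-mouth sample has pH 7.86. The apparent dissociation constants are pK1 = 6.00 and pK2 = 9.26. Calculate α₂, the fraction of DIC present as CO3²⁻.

α₂ = 0.0378

α₂ = 1 / (1 + [H⁺]/K2 + [H⁺]²/(K1K2)) = 1 / (1 + 10^+1.40 + 10^-0.46)
   = 1 / (1 + 25.119 + 0.34674) = 1/26.466 = 0.03778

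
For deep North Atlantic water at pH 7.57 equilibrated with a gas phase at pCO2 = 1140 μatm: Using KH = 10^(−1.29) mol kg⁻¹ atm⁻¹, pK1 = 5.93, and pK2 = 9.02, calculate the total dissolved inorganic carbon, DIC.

[CO2*] = KH · pCO2 = 10^(−1.29) × 1140×10^-6 = 5.847×10^-5 mol/kg
α₀ = 1/(1 + K1/[H⁺] + K1K2/[H⁺]²) = 1/(1 + 10^+1.64 + 10^+0.19) = 0.02164
DIC = [CO2*]/α₀ = 5.847×10^-5 / 0.02164 = 2.70 mmol/kg

DIC = 2.70 mmol/kg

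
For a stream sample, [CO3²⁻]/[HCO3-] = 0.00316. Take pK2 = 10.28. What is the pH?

From K2 = [H⁺][CO3²⁻]/[HCO3-]:  pH = pK2 + log₁₀([CO3²⁻]/[HCO3-])
log₁₀(0.00316) = -2.500
pH = 10.28 + (-2.500) = 7.78

pH = 7.78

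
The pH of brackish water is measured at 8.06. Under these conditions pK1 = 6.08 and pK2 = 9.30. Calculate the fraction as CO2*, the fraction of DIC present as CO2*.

α₀ = 1 / (1 + K1/[H⁺] + K1K2/[H⁺]²) = 1 / (1 + 10^+1.98 + 10^+0.74)
   = 1 / (1 + 95.499 + 5.4954) = 1/101.99 = 0.009804

α₀ = 0.00980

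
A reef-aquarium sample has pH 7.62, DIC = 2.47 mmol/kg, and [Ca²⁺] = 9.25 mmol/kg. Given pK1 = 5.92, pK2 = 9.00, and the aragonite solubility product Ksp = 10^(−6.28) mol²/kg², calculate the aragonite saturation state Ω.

Ω = 1.71

α₂ = 1 / (1 + [H⁺]/K2 + [H⁺]²/(K1K2)) = 1 / (1 + 10^+1.38 + 10^-0.32)
   = 1 / (1 + 23.988 + 0.47863) = 1/25.467 = 0.03927
[CO3²⁻] = α₂ × DIC = 0.03927 × 2.47 = 0.09699 mmol/kg
Ksp = 10^(−6.28) = 5.248×10^-7
Ω = [Ca²⁺][CO3²⁻]/Ksp = (9.25×10^-3)(9.699×10^-5) / 5.248×10^-7 = 1.71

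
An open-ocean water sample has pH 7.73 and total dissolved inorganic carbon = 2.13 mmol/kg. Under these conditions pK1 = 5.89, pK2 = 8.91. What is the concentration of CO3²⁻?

[CO3²⁻] = 0.130 mmol/kg

α₂ = 1 / (1 + [H⁺]/K2 + [H⁺]²/(K1K2)) = 1 / (1 + 10^+1.18 + 10^-0.66)
   = 1 / (1 + 15.136 + 0.21878) = 1/16.354 = 0.06115
[CO3²⁻] = α₂ × DIC = 0.06115 × 2.13 = 0.130 mmol/kg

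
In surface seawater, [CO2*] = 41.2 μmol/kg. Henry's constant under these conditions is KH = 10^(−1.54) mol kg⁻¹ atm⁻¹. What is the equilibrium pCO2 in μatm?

pCO2 = 1430 μatm

KH = 10^(−1.54) = 2.884×10^-2 mol kg⁻¹ atm⁻¹
pCO2 = [CO2*]/KH = 41.2×10^-6 / 2.884×10^-2 = 1.43×10^-3 atm = 1430 μatm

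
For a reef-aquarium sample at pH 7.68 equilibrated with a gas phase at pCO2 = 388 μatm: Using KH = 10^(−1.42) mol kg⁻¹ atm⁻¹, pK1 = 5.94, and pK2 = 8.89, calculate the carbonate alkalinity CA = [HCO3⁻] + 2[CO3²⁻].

CA = 0.911 mmol/kg

[CO2*] = KH · pCO2 = 10^(−1.42) × 388×10^-6 = 1.475×10^-5 mol/kg
α₀ = 1/(1 + K1/[H⁺] + K1K2/[H⁺]²) = 1/(1 + 10^+1.74 + 10^+0.53) = 0.01685
DIC = [CO2*]/α₀ = 1.475×10^-5 / 0.01685 = 0.8754 mmol/kg
CA = (α₁ + 2α₂)·DIC = (0.9260 + 2×0.05710) × 0.8754 = 0.911 mmol/kg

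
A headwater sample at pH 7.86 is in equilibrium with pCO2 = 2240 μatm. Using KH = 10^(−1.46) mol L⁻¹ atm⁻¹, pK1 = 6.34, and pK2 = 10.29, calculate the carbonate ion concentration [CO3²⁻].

[CO2*] = KH · pCO2 = 10^(−1.46) × 2240×10^-6 = 7.767×10^-5 mol/L
α₀ = 1/(1 + K1/[H⁺] + K1K2/[H⁺]²) = 1/(1 + 10^+1.52 + 10^-0.91) = 0.02921
DIC = [CO2*]/α₀ = 7.767×10^-5 / 0.02921 = 2.659 mmol/L
[CO3²⁻] = α₂·DIC; α₂ = 0.003593, so [CO3²⁻] = 0.003593 × 2.659 = 0.00956 mmol/L = 9.56 μmol/L

[CO3²⁻] = 9.56 μmol/L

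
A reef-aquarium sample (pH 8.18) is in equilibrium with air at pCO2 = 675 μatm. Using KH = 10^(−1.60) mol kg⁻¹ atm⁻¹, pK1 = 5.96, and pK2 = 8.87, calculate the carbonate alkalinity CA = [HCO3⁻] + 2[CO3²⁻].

CA = 3.96 mmol/kg

[CO2*] = KH · pCO2 = 10^(−1.60) × 675×10^-6 = 1.696×10^-5 mol/kg
α₀ = 1/(1 + K1/[H⁺] + K1K2/[H⁺]²) = 1/(1 + 10^+2.22 + 10^+1.53) = 0.004979
DIC = [CO2*]/α₀ = 1.696×10^-5 / 0.004979 = 3.405 mmol/kg
CA = (α₁ + 2α₂)·DIC = (0.8263 + 2×0.1687) × 3.405 = 3.96 mmol/kg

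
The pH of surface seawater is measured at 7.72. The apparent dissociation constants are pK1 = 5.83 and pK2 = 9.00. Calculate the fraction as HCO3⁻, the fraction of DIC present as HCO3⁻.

α₁ = 1 / (1 + [H⁺]/K1 + K2/[H⁺]) = 1 / (1 + 10^-1.89 + 10^-1.28)
   = 1 / (1 + 0.012882 + 0.052481) = 1/1.0654 = 0.9386

α₁ = 0.939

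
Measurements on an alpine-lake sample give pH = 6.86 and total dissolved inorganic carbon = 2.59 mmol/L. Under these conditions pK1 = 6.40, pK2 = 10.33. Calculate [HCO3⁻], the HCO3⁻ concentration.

α₁ = 1 / (1 + [H⁺]/K1 + K2/[H⁺]) = 1 / (1 + 10^-0.46 + 10^-3.47)
   = 1 / (1 + 0.34674 + 0.00033884) = 1/1.3471 = 0.7423
[HCO3⁻] = α₁ × DIC = 0.7423 × 2.59 = 1.92 mmol/L

[HCO3⁻] = 1.92 mmol/L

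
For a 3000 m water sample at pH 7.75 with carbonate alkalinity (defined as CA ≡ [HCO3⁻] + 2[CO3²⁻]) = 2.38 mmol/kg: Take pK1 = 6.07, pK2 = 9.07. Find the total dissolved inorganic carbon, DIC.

DIC = 2.32 mmol/kg

CA = [HCO3⁻] + 2[CO3²⁻] = (α₁ + 2α₂)·DIC
At pH 7.75: [H⁺]/K1 = 10^-1.68 = 0.020893, K2/[H⁺] = 10^-1.32 = 0.047863
α₁ = 1/(1 + 0.020893 + 0.047863) = 1/1.0688 = 0.9357; α₂ = α₁·K2/[H⁺] = 0.04478
α₁ + 2α₂ = 1.0252
DIC = CA / (α₁ + 2α₂) = 2.38 / 1.0252 = 2.32 mmol/kg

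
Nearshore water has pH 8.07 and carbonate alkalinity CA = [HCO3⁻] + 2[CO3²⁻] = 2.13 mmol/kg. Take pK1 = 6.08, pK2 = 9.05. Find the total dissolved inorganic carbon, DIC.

CA = [HCO3⁻] + 2[CO3²⁻] = (α₁ + 2α₂)·DIC
At pH 8.07: [H⁺]/K1 = 10^-1.99 = 0.010233, K2/[H⁺] = 10^-0.98 = 0.10471
α₁ = 1/(1 + 0.010233 + 0.10471) = 1/1.1149 = 0.8969; α₂ = α₁·K2/[H⁺] = 0.09392
α₁ + 2α₂ = 1.0847
DIC = CA / (α₁ + 2α₂) = 2.13 / 1.0847 = 1.96 mmol/kg

DIC = 1.96 mmol/kg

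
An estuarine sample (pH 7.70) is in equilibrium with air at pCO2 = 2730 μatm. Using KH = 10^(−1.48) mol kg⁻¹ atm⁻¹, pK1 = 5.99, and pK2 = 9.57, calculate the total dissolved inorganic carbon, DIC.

DIC = 4.79 mmol/kg

[CO2*] = KH · pCO2 = 10^(−1.48) × 2730×10^-6 = 9.040×10^-5 mol/kg
α₀ = 1/(1 + K1/[H⁺] + K1K2/[H⁺]²) = 1/(1 + 10^+1.71 + 10^-0.16) = 0.01888
DIC = [CO2*]/α₀ = 9.040×10^-5 / 0.01888 = 4.79 mmol/kg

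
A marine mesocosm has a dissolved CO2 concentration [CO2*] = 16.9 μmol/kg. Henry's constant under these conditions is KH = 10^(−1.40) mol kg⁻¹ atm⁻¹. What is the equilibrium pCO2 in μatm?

pCO2 = 425 μatm

KH = 10^(−1.40) = 3.981×10^-2 mol kg⁻¹ atm⁻¹
pCO2 = [CO2*]/KH = 16.9×10^-6 / 3.981×10^-2 = 4.25×10^-4 atm = 425 μatm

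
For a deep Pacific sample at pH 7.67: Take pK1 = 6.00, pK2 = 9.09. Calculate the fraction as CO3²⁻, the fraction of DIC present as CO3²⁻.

α₂ = 1 / (1 + [H⁺]/K2 + [H⁺]²/(K1K2)) = 1 / (1 + 10^+1.42 + 10^-0.25)
   = 1 / (1 + 26.303 + 0.56234) = 1/27.865 = 0.03589

α₂ = 0.0359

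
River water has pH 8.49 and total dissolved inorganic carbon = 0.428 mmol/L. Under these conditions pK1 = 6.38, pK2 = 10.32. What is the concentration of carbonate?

α₂ = 1 / (1 + [H⁺]/K2 + [H⁺]²/(K1K2)) = 1 / (1 + 10^+1.83 + 10^-0.28)
   = 1 / (1 + 67.608 + 0.52481) = 1/69.133 = 0.01446
[CO3²⁻] = α₂ × DIC = 0.01446 × 0.428 = 0.00619 mmol/L = 6.19 μmol/L

[CO3²⁻] = 6.19 μmol/L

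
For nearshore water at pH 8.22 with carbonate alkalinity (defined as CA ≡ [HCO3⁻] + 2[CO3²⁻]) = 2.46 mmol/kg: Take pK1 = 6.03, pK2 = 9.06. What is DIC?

DIC = 2.20 mmol/kg

CA = [HCO3⁻] + 2[CO3²⁻] = (α₁ + 2α₂)·DIC
At pH 8.22: [H⁺]/K1 = 10^-2.19 = 0.0064565, K2/[H⁺] = 10^-0.84 = 0.14454
α₁ = 1/(1 + 0.0064565 + 0.14454) = 1/1.1510 = 0.8688; α₂ = α₁·K2/[H⁺] = 0.1256
α₁ + 2α₂ = 1.1200
DIC = CA / (α₁ + 2α₂) = 2.46 / 1.1200 = 2.20 mmol/kg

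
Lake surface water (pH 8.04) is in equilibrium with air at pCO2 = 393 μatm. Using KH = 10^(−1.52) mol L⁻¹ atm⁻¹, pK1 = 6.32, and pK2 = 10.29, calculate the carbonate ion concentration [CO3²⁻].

[CO3²⁻] = 3.50 μmol/L

[CO2*] = KH · pCO2 = 10^(−1.52) × 393×10^-6 = 1.187×10^-5 mol/L
α₀ = 1/(1 + K1/[H⁺] + K1K2/[H⁺]²) = 1/(1 + 10^+1.72 + 10^-0.53) = 0.01860
DIC = [CO2*]/α₀ = 1.187×10^-5 / 0.01860 = 0.6382 mmol/L
[CO3²⁻] = α₂·DIC; α₂ = 0.005488, so [CO3²⁻] = 0.005488 × 0.6382 = 0.00350 mmol/L = 3.50 μmol/L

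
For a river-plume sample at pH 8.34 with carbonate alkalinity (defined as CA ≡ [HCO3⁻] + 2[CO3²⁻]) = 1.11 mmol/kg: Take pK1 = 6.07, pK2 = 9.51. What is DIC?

CA = [HCO3⁻] + 2[CO3²⁻] = (α₁ + 2α₂)·DIC
At pH 8.34: [H⁺]/K1 = 10^-2.27 = 0.0053703, K2/[H⁺] = 10^-1.17 = 0.067608
α₁ = 1/(1 + 0.0053703 + 0.067608) = 1/1.0730 = 0.9320; α₂ = α₁·K2/[H⁺] = 0.06301
α₁ + 2α₂ = 1.0580
DIC = CA / (α₁ + 2α₂) = 1.11 / 1.0580 = 1.05 mmol/kg

DIC = 1.05 mmol/kg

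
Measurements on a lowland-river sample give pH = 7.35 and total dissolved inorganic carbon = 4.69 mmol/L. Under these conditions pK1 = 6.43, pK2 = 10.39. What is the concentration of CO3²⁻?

[CO3²⁻] = 3.82 μmol/L

α₂ = 1 / (1 + [H⁺]/K2 + [H⁺]²/(K1K2)) = 1 / (1 + 10^+3.04 + 10^+2.12)
   = 1 / (1 + 1096.5 + 131.83) = 1/1229.3 = 0.0008135
[CO3²⁻] = α₂ × DIC = 0.0008135 × 4.69 = 0.00382 mmol/L = 3.82 μmol/L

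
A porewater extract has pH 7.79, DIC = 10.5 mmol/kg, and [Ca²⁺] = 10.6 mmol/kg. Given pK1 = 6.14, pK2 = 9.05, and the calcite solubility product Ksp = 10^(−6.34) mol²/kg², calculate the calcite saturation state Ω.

α₂ = 1 / (1 + [H⁺]/K2 + [H⁺]²/(K1K2)) = 1 / (1 + 10^+1.26 + 10^-0.39)
   = 1 / (1 + 18.197 + 0.40738) = 1/19.604 = 0.05101
[CO3²⁻] = α₂ × DIC = 0.05101 × 10.5 = 0.5356 mmol/kg
Ksp = 10^(−6.34) = 4.571×10^-7
Ω = [Ca²⁺][CO3²⁻]/Ksp = (10.6×10^-3)(5.356×10^-4) / 4.571×10^-7 = 12.4

Ω = 12.4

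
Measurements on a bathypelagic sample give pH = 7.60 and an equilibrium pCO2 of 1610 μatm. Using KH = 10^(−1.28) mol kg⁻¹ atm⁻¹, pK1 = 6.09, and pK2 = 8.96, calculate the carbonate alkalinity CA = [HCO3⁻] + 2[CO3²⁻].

[CO2*] = KH · pCO2 = 10^(−1.28) × 1610×10^-6 = 8.449×10^-5 mol/kg
α₀ = 1/(1 + K1/[H⁺] + K1K2/[H⁺]²) = 1/(1 + 10^+1.51 + 10^+0.15) = 0.02876
DIC = [CO2*]/α₀ = 8.449×10^-5 / 0.02876 = 2.938 mmol/kg
CA = (α₁ + 2α₂)·DIC = (0.9306 + 2×0.04062) × 2.938 = 2.97 mmol/kg

CA = 2.97 mmol/kg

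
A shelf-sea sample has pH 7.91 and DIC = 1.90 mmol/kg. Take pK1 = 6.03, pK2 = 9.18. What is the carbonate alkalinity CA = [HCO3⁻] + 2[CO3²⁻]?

CA = 1.97 mmol/kg

CA = [HCO3⁻] + 2[CO3²⁻] = (α₁ + 2α₂)·DIC
At pH 7.91: [H⁺]/K1 = 10^-1.88 = 0.013183, K2/[H⁺] = 10^-1.27 = 0.053703
α₁ = 1/(1 + 0.013183 + 0.053703) = 1/1.0669 = 0.9373; α₂ = α₁·K2/[H⁺] = 0.05034
α₁ + 2α₂ = 1.0380
CA = 1.0380 × 1.90 = 1.97 mmol/kg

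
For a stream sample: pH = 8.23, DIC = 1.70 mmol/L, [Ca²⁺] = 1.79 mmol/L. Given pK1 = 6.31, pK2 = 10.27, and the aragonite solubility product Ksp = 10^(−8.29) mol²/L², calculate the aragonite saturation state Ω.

α₂ = 1 / (1 + [H⁺]/K2 + [H⁺]²/(K1K2)) = 1 / (1 + 10^+2.04 + 10^+0.12)
   = 1 / (1 + 109.65 + 1.3183) = 1/111.97 = 0.008931
[CO3²⁻] = α₂ × DIC = 0.008931 × 1.70 = 0.01518 mmol/L = 15.18 μmol/L
Ksp = 10^(−8.29) = 5.129×10^-9
Ω = [Ca²⁺][CO3²⁻]/Ksp = (1.79×10^-3)(1.518×10^-5) / 5.129×10^-9 = 5.30

Ω = 5.30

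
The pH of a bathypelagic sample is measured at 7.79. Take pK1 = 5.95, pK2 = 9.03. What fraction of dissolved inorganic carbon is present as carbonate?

α₂ = 0.0537

α₂ = 1 / (1 + [H⁺]/K2 + [H⁺]²/(K1K2)) = 1 / (1 + 10^+1.24 + 10^-0.60)
   = 1 / (1 + 17.378 + 0.25119) = 1/18.629 = 0.05368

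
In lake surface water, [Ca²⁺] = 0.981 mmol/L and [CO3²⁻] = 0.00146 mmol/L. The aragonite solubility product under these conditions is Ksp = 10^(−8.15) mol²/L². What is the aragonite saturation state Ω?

Ksp = 10^(−8.15) = 7.079×10^-9
Ω = [Ca²⁺][CO3²⁻]/Ksp = (0.981×10^-3)(0.00146×10^-3) / 7.079×10^-9 = 0.202

Ω = 0.202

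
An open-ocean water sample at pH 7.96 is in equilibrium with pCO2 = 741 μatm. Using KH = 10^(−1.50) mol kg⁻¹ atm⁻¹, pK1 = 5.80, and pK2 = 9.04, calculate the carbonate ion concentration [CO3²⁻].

[CO3²⁻] = 0.282 mmol/kg

[CO2*] = KH · pCO2 = 10^(−1.50) × 741×10^-6 = 2.343×10^-5 mol/kg
α₀ = 1/(1 + K1/[H⁺] + K1K2/[H⁺]²) = 1/(1 + 10^+2.16 + 10^+1.08) = 0.006347
DIC = [CO2*]/α₀ = 2.343×10^-5 / 0.006347 = 3.692 mmol/kg
[CO3²⁻] = α₂·DIC; α₂ = 0.07630, so [CO3²⁻] = 0.07630 × 3.692 = 0.282 mmol/kg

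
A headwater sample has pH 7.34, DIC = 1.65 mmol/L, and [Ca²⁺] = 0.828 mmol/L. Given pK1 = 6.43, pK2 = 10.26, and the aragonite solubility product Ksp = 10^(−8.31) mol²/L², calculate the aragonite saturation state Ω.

α₂ = 1 / (1 + [H⁺]/K2 + [H⁺]²/(K1K2)) = 1 / (1 + 10^+2.92 + 10^+2.01)
   = 1 / (1 + 831.76 + 102.33) = 1/935.09 = 0.001069
[CO3²⁻] = α₂ × DIC = 0.001069 × 1.65 = 0.001765 mmol/L = 1.765 μmol/L
Ksp = 10^(−8.31) = 4.898×10^-9
Ω = [Ca²⁺][CO3²⁻]/Ksp = (0.828×10^-3)(1.765×10^-6) / 4.898×10^-9 = 0.298

Ω = 0.298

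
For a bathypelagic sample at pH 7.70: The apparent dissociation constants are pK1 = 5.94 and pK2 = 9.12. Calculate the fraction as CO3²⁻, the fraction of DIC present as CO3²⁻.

α₂ = 1 / (1 + [H⁺]/K2 + [H⁺]²/(K1K2)) = 1 / (1 + 10^+1.42 + 10^-0.34)
   = 1 / (1 + 26.303 + 0.45709) = 1/27.760 = 0.03602

α₂ = 0.0360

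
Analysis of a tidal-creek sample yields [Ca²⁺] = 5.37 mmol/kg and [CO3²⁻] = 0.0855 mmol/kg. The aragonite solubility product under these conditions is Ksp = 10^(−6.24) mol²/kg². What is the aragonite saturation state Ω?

Ω = 0.798

Ksp = 10^(−6.24) = 5.754×10^-7
Ω = [Ca²⁺][CO3²⁻]/Ksp = (5.37×10^-3)(0.0855×10^-3) / 5.754×10^-7 = 0.798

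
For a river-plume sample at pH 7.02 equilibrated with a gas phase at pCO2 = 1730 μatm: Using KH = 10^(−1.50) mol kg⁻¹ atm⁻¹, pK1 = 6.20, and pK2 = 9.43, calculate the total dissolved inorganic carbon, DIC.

DIC = 0.418 mmol/kg

[CO2*] = KH · pCO2 = 10^(−1.50) × 1730×10^-6 = 5.471×10^-5 mol/kg
α₀ = 1/(1 + K1/[H⁺] + K1K2/[H⁺]²) = 1/(1 + 10^+0.82 + 10^-1.59) = 0.1310
DIC = [CO2*]/α₀ = 5.471×10^-5 / 0.1310 = 0.418 mmol/kg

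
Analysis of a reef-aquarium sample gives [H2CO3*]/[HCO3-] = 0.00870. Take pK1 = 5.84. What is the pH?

From K1 = [H⁺][HCO3-]/[H2CO3*]:  pH = pK1 − log₁₀([H2CO3*]/[HCO3-])
log₁₀(0.00870) = -2.060
pH = 5.84 − (-2.060) = 7.90

pH = 7.90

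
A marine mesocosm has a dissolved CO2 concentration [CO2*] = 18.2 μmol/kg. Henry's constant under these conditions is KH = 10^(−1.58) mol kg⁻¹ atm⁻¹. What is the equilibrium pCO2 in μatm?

pCO2 = 692 μatm

KH = 10^(−1.58) = 2.630×10^-2 mol kg⁻¹ atm⁻¹
pCO2 = [CO2*]/KH = 18.2×10^-6 / 2.630×10^-2 = 6.92×10^-4 atm = 692 μatm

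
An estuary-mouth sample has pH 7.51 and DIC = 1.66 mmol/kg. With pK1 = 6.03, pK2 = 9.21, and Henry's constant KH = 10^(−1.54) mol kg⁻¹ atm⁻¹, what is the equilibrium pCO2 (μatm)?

α₀ = 1 / (1 + K1/[H⁺] + K1K2/[H⁺]²) = 1 / (1 + 10^+1.48 + 10^-0.22)
   = 1 / (1 + 30.200 + 0.60256) = 1/31.802 = 0.03144
[CO2*] = α₀ × DIC = 0.03144 × 1.66 = 0.05220 mmol/kg
pCO2 = [CO2*]/KH = 5.220×10^-5 / 2.884×10^-2 = 1810 μatm

pCO2 = 1810 μatm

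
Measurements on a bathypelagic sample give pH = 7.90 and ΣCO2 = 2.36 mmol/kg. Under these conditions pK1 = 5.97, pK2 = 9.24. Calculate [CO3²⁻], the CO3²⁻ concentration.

[CO3²⁻] = 0.102 mmol/kg

α₂ = 1 / (1 + [H⁺]/K2 + [H⁺]²/(K1K2)) = 1 / (1 + 10^+1.34 + 10^-0.59)
   = 1 / (1 + 21.878 + 0.25704) = 1/23.135 = 0.04323
[CO3²⁻] = α₂ × DIC = 0.04323 × 2.36 = 0.102 mmol/kg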